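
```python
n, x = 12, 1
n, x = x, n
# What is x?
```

Trace:
`n, x = 12, 1` → n = 12; x = 1
`n, x = x, n` → n = 1; x = 12
So x = 12

Answer: 12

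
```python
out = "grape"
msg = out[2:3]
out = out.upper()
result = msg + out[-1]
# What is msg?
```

Trace:
`out = "grape"` → out = 'grape'
`msg = out[2:3]` → msg = 'a'
`out = out.upper()` → out = 'GRAPE'
`result = msg + out[-1]` → result = 'aE'
So msg = 'a'

Answer: 'a'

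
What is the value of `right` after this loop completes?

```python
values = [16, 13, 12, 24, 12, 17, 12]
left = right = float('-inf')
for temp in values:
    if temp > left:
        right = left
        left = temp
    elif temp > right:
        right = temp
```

Second largest (with repeats) in [16, 13, 12, 24, 12, 17, 12]
`right` takes the values: -inf → 13 → 16 → 17

Answer: 17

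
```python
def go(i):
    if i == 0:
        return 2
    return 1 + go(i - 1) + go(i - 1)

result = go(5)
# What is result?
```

go(i) = 1 + 2·go(i-1), go(0)=2. Closed form: (2+1)·2^5 - 1 = 95.

Answer: 95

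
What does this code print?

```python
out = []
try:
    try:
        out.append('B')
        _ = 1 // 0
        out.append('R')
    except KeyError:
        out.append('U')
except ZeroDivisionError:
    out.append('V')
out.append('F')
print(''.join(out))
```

Execution trace: 'B' (try body) → 'V' (outer except ZeroDivisionError) → 'F' (after the try/except). Output: BVF

Answer: BVF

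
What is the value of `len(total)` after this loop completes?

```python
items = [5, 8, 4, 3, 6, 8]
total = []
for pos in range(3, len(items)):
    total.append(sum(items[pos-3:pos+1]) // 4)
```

Number of 4-element averages
`total` takes the values: [] → [5] → [5, 5] → [5, 5, 5]
So `len(total)` = 3

Answer: 3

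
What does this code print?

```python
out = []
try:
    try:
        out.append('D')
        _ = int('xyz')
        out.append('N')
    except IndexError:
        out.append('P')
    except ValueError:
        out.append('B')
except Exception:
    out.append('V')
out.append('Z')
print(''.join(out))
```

Execution trace: 'D' (inner try body) → 'B' (inner except ValueError) → 'Z' (after the try/except). Output: DBZ

Answer: DBZ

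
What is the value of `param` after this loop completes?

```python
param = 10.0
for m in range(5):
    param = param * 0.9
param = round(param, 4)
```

Exponential decay: 10.0 * 0.9^5
`param` takes the values: 10.0 → 9.0 → 8.1 → 7.29 → 6.561 → 5.9049

Answer: 5.9049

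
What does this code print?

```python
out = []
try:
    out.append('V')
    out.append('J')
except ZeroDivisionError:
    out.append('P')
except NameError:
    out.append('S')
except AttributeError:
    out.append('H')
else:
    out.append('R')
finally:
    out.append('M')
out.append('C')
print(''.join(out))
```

Execution trace: 'V' (try body) → 'J' (try body, no exception) → 'R' (else) → 'M' (finally) → 'C' (after the try/except). Output: VJRMC

Answer: VJRMC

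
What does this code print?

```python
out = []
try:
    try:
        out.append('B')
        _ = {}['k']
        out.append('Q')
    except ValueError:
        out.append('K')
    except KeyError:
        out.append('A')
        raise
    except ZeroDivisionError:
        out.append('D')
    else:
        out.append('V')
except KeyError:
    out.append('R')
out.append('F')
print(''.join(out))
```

Execution trace: 'B' (inner try body) → 'A' (inner except KeyError) → 'R' (outer except KeyError) → 'F' (after the try/except). Output: BARF

Answer: BARF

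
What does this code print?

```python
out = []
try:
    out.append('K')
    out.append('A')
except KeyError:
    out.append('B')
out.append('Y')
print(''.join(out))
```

Execution trace: 'K' (try body) → 'A' (try body, no exception) → 'Y' (after the try/except). Output: KAY

Answer: KAY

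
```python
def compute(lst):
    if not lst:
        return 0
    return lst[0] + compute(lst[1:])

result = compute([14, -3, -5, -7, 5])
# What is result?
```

14 + (-3) + (-5) + (-7) + 5 + 0 = 4

Answer: 4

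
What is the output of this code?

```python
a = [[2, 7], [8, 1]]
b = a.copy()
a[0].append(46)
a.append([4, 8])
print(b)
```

Key concept: shallow copy with nested lists.
Step by step:
`a = [[2, 7], [8, 1]]` → a = [[2, 7], [8, 1]]
`b = a.copy()` → b = [[2, 7], [8, 1]]
`a[0].append(46)` → a = [[2, 7, 46], [8, 1]]; b = [[2, 7, 46], [8, 1]]
`a.append([4, 8])` → a = [[2, 7, 46], [8, 1], [4, 8]]
`print(b)` → prints [[2, 7, 46], [8, 1]]

Answer: [[2, 7, 46], [8, 1]]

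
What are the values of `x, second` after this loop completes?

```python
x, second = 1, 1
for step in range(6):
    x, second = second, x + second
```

Fibonacci: after 6 iterations
`x, second` takes the values: (1, 1) → (1, 2) → (2, 3) → (3, 5) → (5, 8) → (8, 13) → (13, 21)

Answer: 13, 21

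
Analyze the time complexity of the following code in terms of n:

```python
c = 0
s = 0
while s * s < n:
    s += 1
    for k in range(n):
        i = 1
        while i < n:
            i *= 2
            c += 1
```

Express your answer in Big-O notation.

Each loop level contributes: √n × n × log n. Multiplying the contributions gives O(n√n log n).

Answer: O(n√n log n)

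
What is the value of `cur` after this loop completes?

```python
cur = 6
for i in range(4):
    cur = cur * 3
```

Multiply by 3, 4 times: 6 * 3^4 = 486
`cur` takes the values: 6 → 18 → 54 → 162 → 486

Answer: 486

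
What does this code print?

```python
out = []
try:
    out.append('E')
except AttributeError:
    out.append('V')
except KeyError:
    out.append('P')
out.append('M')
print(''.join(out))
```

Execution trace: 'E' (try body, no exception) → 'M' (after the try/except). Output: EM

Answer: EM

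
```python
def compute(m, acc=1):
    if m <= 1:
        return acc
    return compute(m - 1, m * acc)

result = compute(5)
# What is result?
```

Accumulator trace (n, acc): (5, 1) -> (4, 5) -> (3, 20) -> (2, 60) -> (1, 120) -> return 120

Answer: 120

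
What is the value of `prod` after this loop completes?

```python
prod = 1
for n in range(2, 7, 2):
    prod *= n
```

Product of even numbers 2 to 6
`prod` takes the values: 1 → 2 → 8 → 48

Answer: 48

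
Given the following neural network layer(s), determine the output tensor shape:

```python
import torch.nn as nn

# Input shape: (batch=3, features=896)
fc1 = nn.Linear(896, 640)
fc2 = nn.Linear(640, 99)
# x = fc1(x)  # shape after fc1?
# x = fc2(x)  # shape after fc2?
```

Input: (3, 896) -> after fc1: (3, 640) -> Output: (3, 99)

Answer: (3, 99)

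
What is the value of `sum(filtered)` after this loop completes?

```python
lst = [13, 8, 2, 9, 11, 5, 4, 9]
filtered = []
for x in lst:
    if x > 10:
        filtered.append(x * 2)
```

Sum of doubled values > 10
`filtered` takes the values: [] → [26] → [26, 22]
So `sum(filtered)` = 48

Answer: 48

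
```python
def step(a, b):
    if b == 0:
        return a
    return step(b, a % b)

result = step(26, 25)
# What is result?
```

step(26, 25) -> step(25, 1) -> step(1, 0) -> 1

Answer: 1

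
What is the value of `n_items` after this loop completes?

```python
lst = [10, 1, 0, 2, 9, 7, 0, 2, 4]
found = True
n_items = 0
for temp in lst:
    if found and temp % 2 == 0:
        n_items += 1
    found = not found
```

Count even values at even positions
`n_items` takes the values: 0 → 1 → 2 → 3 → 4

Answer: 4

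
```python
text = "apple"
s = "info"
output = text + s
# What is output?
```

Trace:
`text = "apple"` → text = 'apple'
`s = "info"` → s = 'info'
`output = text + s` → output = 'appleinfo'
So output = 'appleinfo'

Answer: 'appleinfo'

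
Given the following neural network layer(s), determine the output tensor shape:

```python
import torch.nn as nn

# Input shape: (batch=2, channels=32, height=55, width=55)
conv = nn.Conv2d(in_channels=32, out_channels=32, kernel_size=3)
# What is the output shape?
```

Input: (2, 32, 55, 55) -> Output: (2, 32, 53, 53)

Answer: (2, 32, 53, 53)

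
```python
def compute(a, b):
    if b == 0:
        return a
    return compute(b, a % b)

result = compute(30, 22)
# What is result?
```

compute(30, 22) -> compute(22, 8) -> compute(8, 6) -> compute(6, 2) -> compute(2, 0) -> 2

Answer: 2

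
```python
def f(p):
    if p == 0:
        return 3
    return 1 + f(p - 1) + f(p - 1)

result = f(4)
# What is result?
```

f(p) = 1 + 2·f(p-1), f(0)=3. Closed form: (3+1)·2^4 - 1 = 63.

Answer: 63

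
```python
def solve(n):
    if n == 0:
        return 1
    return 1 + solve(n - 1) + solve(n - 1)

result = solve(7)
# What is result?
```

solve(n) = 1 + 2·solve(n-1), solve(0)=1. Closed form: (1+1)·2^7 - 1 = 255.

Answer: 255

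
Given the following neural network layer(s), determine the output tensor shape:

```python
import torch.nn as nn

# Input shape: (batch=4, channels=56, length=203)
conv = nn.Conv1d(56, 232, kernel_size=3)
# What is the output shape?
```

Input: (4, 56, 203) -> Output: (4, 232, 201)

Answer: (4, 232, 201)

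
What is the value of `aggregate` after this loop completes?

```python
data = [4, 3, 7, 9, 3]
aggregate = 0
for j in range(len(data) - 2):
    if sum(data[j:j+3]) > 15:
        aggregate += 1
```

Count windows with sum > 15
`aggregate` takes the values: 0 → 1 → 2

Answer: 2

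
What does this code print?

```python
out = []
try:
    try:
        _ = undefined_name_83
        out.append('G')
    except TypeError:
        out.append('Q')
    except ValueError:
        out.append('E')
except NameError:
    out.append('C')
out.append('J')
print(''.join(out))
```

Execution trace: 'C' (outer except NameError) → 'J' (after the try/except). Output: CJ

Answer: CJ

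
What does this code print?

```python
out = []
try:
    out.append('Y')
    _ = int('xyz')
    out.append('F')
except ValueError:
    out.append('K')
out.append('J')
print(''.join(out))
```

Execution trace: 'Y' (try body) → 'K' (except ValueError) → 'J' (after the try/except). Output: YKJ

Answer: YKJ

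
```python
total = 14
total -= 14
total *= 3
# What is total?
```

Trace:
`total = 14` → total = 14
`total -= 14` → total = 0
`total *= 3` → total = 0
So total = 0

Answer: 0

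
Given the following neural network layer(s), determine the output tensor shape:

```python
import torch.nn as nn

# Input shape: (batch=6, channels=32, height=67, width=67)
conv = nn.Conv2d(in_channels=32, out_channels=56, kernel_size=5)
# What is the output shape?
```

Input: (6, 32, 67, 67) -> Output: (6, 56, 63, 63)

Answer: (6, 56, 63, 63)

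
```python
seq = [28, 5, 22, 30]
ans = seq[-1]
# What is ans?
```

Trace:
`seq = [28, 5, 22, 30]` → seq = [28, 5, 22, 30]
`ans = seq[-1]` → ans = 30
So ans = 30

Answer: 30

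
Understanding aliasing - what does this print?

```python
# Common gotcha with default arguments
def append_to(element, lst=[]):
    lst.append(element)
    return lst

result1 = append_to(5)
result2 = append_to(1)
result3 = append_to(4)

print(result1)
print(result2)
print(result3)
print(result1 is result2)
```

Key concept: mutable default argument gotcha.
Step by step:
`result1 = append_to(5)` → result1 = [5]
`result2 = append_to(1)` → result1 = [5, 1] (same object as result2); result2 = [5, 1] (same object as result1)
`result3 = append_to(4)` → result1 = [5, 1, 4] (same object as result2, result3); result2 = [5, 1, 4] (same object as result1, result3); result3 = [5, 1, 4] (same object as result1, result2)
`print(result1)` → prints [5, 1, 4]
`print(result2)` → prints [5, 1, 4]
`print(result3)` → prints [5, 1, 4]
`print(result1 is result2)` → prints True

Answer:
[5, 1, 4]
[5, 1, 4]
[5, 1, 4]
True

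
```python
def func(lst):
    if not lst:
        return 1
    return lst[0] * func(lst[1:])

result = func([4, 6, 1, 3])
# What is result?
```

Product over [4, 6, 1, 3] = 4 * 6 * 1 * 3 = 72

Answer: 72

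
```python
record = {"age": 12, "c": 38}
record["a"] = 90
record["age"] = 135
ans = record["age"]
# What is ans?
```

Trace:
`record = {"age": 12, "c": 38}` → record = {'age': 12, 'c': 38}
`record["a"] = 90` → record = {'age': 12, 'c': 38, 'a': 90}
`record["age"] = 135` → record = {'age': 135, 'c': 38, 'a': 90}
`ans = record["age"]` → ans = 135
So ans = 135

Answer: 135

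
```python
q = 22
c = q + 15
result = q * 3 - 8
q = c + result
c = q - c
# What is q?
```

Trace:
`q = 22` → q = 22
`c = q + 15` → c = 37
`result = q * 3 - 8` → result = 58
`q = c + result` → q = 95
`c = q - c` → c = 58
So q = 95

Answer: 95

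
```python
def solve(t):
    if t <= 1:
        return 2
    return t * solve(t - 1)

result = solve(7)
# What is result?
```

solve(7) = 7 * 6 * 5 * 4 * 3 * 2 * 2 = 10080

Answer: 10080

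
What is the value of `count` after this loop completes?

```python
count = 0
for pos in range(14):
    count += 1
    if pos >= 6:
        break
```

Loop breaks when pos reaches 6, count is 7
`count` takes the values: 0 → 1 → 2 → 3 → 4 → 5 → 6 → 7

Answer: 7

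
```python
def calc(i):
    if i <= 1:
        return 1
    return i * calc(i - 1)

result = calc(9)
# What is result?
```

calc(9) = 9 * 8 * 7 * 6 * 5 * 4 * 3 * 2 * 1 = 362880

Answer: 362880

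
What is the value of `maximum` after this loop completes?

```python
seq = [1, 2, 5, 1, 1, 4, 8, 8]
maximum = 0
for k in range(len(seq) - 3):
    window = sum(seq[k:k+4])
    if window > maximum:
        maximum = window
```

Max sum of 4-element window in [1, 2, 5, 1, 1, 4, 8, 8]
`maximum` takes the values: 0 → 9 → 11 → 14 → 21

Answer: 21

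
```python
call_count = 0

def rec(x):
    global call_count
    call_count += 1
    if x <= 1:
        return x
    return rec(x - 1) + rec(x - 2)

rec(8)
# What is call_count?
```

Calls(x) = 1 + Calls(x-1) + Calls(x-2); Calls(0)=Calls(1)=1. For x=8 this gives 67.

Answer: 67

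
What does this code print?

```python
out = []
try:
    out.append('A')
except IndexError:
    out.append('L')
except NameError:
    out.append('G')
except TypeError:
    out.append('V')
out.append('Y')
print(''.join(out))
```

Execution trace: 'A' (try body, no exception) → 'Y' (after the try/except). Output: AY

Answer: AY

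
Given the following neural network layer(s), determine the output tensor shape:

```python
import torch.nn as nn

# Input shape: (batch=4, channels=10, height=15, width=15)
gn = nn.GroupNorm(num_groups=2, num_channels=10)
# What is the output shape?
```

Input: (4, 10, 15, 15) -> Output: (4, 10, 15, 15)

Answer: (4, 10, 15, 15)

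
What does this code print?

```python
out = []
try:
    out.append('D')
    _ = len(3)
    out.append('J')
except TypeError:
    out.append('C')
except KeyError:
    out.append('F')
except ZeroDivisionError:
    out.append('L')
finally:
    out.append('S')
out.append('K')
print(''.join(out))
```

Execution trace: 'D' (try body) → 'C' (except TypeError) → 'S' (finally) → 'K' (after the try/except). Output: DCSK

Answer: DCSK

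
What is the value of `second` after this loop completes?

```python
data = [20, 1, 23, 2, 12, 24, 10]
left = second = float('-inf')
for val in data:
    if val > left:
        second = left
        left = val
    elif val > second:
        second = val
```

Second largest (with repeats) in [20, 1, 23, 2, 12, 24, 10]
`second` takes the values: -inf → 1 → 20 → 23

Answer: 23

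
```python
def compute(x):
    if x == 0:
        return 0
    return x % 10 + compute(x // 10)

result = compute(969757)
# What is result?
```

Sum of digits of 969757: 7 + 5 + 7 + 9 + 6 + 9 = 43

Answer: 43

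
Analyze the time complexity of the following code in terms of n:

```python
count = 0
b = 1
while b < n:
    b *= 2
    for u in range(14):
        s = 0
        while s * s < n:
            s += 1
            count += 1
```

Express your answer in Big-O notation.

Each loop level contributes: log n × 1 × √n. Multiplying the contributions gives O(√n log n).

Answer: O(√n log n)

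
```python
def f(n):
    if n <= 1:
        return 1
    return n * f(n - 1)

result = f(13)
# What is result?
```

f(13) = 13 * 12 * 11 * 10 * 9 * 8 * 7 * 6 * 5 * 4 * 3 * 2 * 1 = 6227020800

Answer: 6227020800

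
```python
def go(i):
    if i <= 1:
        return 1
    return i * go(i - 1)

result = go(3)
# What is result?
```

go(3) = 3 * 2 * 1 = 6

Answer: 6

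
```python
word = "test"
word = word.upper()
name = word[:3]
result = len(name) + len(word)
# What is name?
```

Trace:
`word = "test"` → word = 'test'
`word = word.upper()` → word = 'TEST'
`name = word[:3]` → name = 'TES'
`result = len(name) + len(word)` → result = 7
So name = 'TES'

Answer: 'TES'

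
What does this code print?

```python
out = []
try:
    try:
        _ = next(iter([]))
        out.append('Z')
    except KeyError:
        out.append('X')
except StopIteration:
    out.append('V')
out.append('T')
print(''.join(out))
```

Execution trace: 'V' (outer except StopIteration) → 'T' (after the try/except). Output: VT

Answer: VT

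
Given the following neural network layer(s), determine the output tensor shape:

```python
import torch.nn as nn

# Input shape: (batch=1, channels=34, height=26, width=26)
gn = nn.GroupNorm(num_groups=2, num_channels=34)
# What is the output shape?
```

Input: (1, 34, 26, 26) -> Output: (1, 34, 26, 26)

Answer: (1, 34, 26, 26)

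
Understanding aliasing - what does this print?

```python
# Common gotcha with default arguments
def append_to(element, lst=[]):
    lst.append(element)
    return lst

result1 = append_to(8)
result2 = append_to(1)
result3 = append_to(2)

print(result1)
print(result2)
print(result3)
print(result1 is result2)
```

Key concept: mutable default argument gotcha.
Step by step:
`result1 = append_to(8)` → result1 = [8]
`result2 = append_to(1)` → result1 = [8, 1] (same object as result2); result2 = [8, 1] (same object as result1)
`result3 = append_to(2)` → result1 = [8, 1, 2] (same object as result2, result3); result2 = [8, 1, 2] (same object as result1, result3); result3 = [8, 1, 2] (same object as result1, result2)
`print(result1)` → prints [8, 1, 2]
`print(result2)` → prints [8, 1, 2]
`print(result3)` → prints [8, 1, 2]
`print(result1 is result2)` → prints True

Answer:
[8, 1, 2]
[8, 1, 2]
[8, 1, 2]
True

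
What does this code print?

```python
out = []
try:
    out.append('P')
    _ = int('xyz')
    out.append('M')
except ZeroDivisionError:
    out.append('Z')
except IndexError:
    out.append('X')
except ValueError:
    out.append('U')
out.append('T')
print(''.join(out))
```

Execution trace: 'P' (try body) → 'U' (except ValueError) → 'T' (after the try/except). Output: PUT

Answer: PUT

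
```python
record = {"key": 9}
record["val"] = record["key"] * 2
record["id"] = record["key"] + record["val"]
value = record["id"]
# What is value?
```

Trace:
`record = {"key": 9}` → record = {'key': 9}
`record["val"] = record["key"] * 2` → record = {'key': 9, 'val': 18}
`record["id"] = record["key"] + record["val"]` → record = {'key': 9, 'val': 18, 'id': 27}
`value = record["id"]` → value = 27
So value = 27

Answer: 27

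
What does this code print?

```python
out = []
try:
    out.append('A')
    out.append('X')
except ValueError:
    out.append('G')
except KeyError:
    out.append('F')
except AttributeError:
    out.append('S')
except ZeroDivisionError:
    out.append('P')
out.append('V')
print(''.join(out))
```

Execution trace: 'A' (try body) → 'X' (try body, no exception) → 'V' (after the try/except). Output: AXV

Answer: AXV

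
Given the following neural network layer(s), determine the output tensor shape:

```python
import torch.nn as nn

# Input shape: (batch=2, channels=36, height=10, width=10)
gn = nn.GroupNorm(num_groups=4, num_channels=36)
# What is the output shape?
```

Input: (2, 36, 10, 10) -> Output: (2, 36, 10, 10)

Answer: (2, 36, 10, 10)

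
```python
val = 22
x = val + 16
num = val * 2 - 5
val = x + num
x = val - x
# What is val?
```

Trace:
`val = 22` → val = 22
`x = val + 16` → x = 38
`num = val * 2 - 5` → num = 39
`val = x + num` → val = 77
`x = val - x` → x = 39
So val = 77

Answer: 77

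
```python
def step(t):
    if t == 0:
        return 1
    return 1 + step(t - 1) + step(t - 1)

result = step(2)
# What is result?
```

step(t) = 1 + 2·step(t-1), step(0)=1. Closed form: (1+1)·2^2 - 1 = 7.

Answer: 7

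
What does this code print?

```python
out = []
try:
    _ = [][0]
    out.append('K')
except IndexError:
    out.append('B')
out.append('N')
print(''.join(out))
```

Execution trace: 'B' (except IndexError) → 'N' (after the try/except). Output: BN

Answer: BN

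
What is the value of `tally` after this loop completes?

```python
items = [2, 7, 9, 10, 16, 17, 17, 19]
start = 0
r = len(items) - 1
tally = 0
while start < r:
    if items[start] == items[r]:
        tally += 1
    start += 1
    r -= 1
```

Count matching pairs from ends
`tally` takes the values: 0

Answer: 0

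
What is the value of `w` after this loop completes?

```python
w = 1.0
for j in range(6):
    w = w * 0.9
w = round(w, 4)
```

Exponential decay: 1.0 * 0.9^6
`w` takes the values: 1.0 → 0.9 → 0.81 → 0.729 → 0.6561 → 0.59049 → 0.531441 → 0.5314

Answer: 0.5314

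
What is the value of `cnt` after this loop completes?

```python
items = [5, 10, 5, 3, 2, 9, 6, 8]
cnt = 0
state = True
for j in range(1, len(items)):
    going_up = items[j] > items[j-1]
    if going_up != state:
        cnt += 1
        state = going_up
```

Count direction changes in [5, 10, 5, 3, 2, 9, 6, 8]
`cnt` takes the values: 0 → 1 → 2 → 3 → 4

Answer: 4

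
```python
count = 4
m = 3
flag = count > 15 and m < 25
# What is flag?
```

Trace:
`count = 4` → count = 4
`m = 3` → m = 3
`flag = count > 15 and m < 25` → flag = False
So flag = False

Answer: False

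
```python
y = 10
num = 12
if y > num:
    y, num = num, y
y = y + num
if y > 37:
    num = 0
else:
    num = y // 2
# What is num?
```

Trace:
`y = 10` → y = 10
`num = 12` → num = 12
`if y > num: ...` → y > num is False → no variable changes
`y = y + num` → y = 22
`if y > 37: ...` → y > 37 is False, take else branch → num = 11
So num = 11

Answer: 11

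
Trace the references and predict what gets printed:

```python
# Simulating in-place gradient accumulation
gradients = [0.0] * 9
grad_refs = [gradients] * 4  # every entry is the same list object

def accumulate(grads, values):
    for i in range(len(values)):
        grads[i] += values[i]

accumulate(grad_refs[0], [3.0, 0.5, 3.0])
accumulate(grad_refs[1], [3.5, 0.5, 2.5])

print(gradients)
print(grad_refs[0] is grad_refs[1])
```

Key concept: gradient accumulation aliasing.
Step by step:
`gradients = [0.0] * 9` → gradients = [0.0, 0.0, 0.0, 0.0, 0.0, 0.0, 0.0, 0.0, 0.0]
`grad_refs = [gradients] * 4` → grad_refs = [[0.0, 0.0, 0.0, 0.0, 0.0, 0.0, 0.0, 0.0, 0.0], [0.0, 0.0, 0.0, 0.0, 0.0, 0.0, 0.0, 0.0, 0.0], [0.0, 0.0, 0.0, 0.0, 0.0, 0.0, 0.0, 0.0, 0.0], [0.0, 0.0, 0.0, 0.0, 0.0, 0.0, 0.0, 0.0, 0.0]]
`accumulate(grad_refs[0], [3.0, 0.5, 3.0])` → gradients = [3.0, 0.5, 3.0, 0.0, 0.0, 0.0, 0.0, 0.0, 0.0]; grad_refs = [[3.0, 0.5, 3.0, 0.0, 0.0, 0.0, 0.0, 0.0, 0.0], [3.0, 0.5, 3.0, 0.0, 0.0, 0.0, 0.0, 0.0, 0.0], [3.0, 0.5, 3.0, 0.0, 0.0, 0.0, 0.0, 0.0, 0.0], [3.0, 0.5, 3.0, 0.0, 0.0, 0.0, 0.0, 0.0, 0.0]]
`accumulate(grad_refs[1], [3.5, 0.5, 2.5])` → gradients = [6.5, 1.0, 5.5, 0.0, 0.0, 0.0, 0.0, 0.0, 0.0]; grad_refs = [[6.5, 1.0, 5.5, 0.0, 0.0, 0.0, 0.0, 0.0, 0.0], [6.5, 1.0, 5.5, 0.0, 0.0, 0.0, 0.0, 0.0, 0.0], [6.5, 1.0, 5.5, 0.0, 0.0, 0.0, 0.0, 0.0, 0.0], [6.5, 1.0, 5.5, 0.0, 0.0, 0.0, 0.0, 0.0, 0.0]]
`print(gradients)` → prints [6.5, 1.0, 5.5, 0.0, 0.0, 0.0, 0.0, 0.0, 0.0]
`print(grad_refs[0] is grad_refs[1])` → prints True

Answer:
[6.5, 1.0, 5.5, 0.0, 0.0, 0.0, 0.0, 0.0, 0.0]
True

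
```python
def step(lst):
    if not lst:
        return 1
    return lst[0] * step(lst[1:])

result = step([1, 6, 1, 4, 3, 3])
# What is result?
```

Product over [1, 6, 1, 4, 3, 3] = 1 * 6 * 1 * 4 * 3 * 3 = 216

Answer: 216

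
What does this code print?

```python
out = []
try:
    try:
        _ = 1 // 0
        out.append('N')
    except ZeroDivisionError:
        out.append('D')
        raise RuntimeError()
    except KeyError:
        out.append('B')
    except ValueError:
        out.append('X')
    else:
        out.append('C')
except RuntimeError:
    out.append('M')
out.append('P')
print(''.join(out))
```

Execution trace: 'D' (inner except ZeroDivisionError) → 'M' (outer except RuntimeError) → 'P' (after the try/except). Output: DMP

Answer: DMP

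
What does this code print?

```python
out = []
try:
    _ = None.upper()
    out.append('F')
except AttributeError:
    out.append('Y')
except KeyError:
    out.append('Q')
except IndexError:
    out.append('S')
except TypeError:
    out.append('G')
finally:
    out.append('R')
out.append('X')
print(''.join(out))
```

Execution trace: 'Y' (except AttributeError) → 'R' (finally) → 'X' (after the try/except). Output: YRX

Answer: YRX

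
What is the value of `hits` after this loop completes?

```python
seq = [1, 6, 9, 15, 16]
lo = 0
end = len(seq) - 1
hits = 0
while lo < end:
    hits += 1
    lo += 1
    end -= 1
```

Iterations until pointers meet (list length 5)
`hits` takes the values: 0 → 1 → 2

Answer: 2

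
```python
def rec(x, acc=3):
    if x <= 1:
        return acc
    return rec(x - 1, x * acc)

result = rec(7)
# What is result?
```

Accumulator trace (n, acc): (7, 3) -> (6, 21) -> (5, 126) -> (4, 630) -> (3, 2520) -> (2, 7560) -> (1, 15120) -> return 15120

Answer: 15120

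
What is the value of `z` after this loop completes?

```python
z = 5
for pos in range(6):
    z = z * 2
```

Multiply by 2, 6 times: 5 * 2^6 = 320
`z` takes the values: 5 → 10 → 20 → 40 → 80 → 160 → 320

Answer: 320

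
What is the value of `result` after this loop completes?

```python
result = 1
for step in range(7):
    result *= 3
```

3^7 = 2187
`result` takes the values: 1 → 3 → 9 → 27 → 81 → 243 → 729 → 2187

Answer: 2187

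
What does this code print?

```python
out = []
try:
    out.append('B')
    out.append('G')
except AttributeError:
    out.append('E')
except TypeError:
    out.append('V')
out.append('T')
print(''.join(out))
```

Execution trace: 'B' (try body) → 'G' (try body, no exception) → 'T' (after the try/except). Output: BGT

Answer: BGT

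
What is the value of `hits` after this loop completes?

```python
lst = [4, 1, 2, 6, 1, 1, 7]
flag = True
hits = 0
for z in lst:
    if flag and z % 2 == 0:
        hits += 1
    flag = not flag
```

Count even values at even positions
`hits` takes the values: 0 → 1 → 2

Answer: 2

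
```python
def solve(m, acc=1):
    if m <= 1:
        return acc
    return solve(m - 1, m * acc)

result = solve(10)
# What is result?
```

Accumulator trace (n, acc): (10, 1) -> (9, 10) -> (8, 90) -> (7, 720) -> (6, 5040) -> (5, 30240) -> (4, 151200) -> (3, 604800) -> (2, 1814400) -> (1, 3628800) -> return 3628800

Answer: 3628800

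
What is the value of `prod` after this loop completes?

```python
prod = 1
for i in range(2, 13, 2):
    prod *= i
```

Product of even numbers 2 to 12
`prod` takes the values: 1 → 2 → 8 → 48 → 384 → 3840 → 46080

Answer: 46080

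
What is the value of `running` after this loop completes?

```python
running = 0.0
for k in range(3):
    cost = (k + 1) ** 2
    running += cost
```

Sum of squared losses 1² + 2² + ... + 3²
`running` takes the values: 0.0 → 1.0 → 5.0 → 14.0

Answer: 14.0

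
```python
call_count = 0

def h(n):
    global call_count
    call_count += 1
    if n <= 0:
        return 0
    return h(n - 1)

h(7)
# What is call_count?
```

Linear recursion stepping by 1: 8 calls from n=7 down to ≤0.

Answer: 8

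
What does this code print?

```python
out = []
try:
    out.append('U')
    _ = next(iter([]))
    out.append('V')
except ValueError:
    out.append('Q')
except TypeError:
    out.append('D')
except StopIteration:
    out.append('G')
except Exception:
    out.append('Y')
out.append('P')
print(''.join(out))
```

Execution trace: 'U' (try body) → 'G' (except StopIteration) → 'P' (after the try/except). Output: UGP

Answer: UGP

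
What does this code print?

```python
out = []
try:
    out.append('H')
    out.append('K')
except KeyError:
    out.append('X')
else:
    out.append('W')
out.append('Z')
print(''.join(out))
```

Execution trace: 'H' (try body) → 'K' (try body, no exception) → 'W' (else) → 'Z' (after the try/except). Output: HKWZ

Answer: HKWZ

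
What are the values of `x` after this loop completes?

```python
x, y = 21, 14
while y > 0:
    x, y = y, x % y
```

GCD of 21 and 14
`x` takes the values: 21 → 14 → 7

Answer: 7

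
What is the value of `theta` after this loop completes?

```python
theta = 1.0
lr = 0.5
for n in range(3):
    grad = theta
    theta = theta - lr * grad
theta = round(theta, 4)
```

Gradient descent: w = 1.0 * (1 - 0.5)^3
`theta` takes the values: 1.0 → 0.5 → 0.25 → 0.125

Answer: 0.125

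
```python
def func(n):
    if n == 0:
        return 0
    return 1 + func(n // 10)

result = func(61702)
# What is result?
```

Count of digits of 61702: 5

Answer: 5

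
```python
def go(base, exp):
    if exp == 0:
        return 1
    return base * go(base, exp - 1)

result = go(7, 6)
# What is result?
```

go(7, 6) = 7 * 7 * 7 * 7 * 7 * 7 = 117649

Answer: 117649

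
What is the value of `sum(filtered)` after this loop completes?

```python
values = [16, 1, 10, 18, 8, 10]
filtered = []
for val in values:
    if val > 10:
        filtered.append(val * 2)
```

Sum of doubled values > 10
`filtered` takes the values: [] → [32] → [32, 36]
So `sum(filtered)` = 68

Answer: 68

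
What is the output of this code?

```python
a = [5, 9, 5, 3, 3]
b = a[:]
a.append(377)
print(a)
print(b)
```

Key concept: slice [:] creates copy.
Step by step:
`a = [5, 9, 5, 3, 3]` → a = [5, 9, 5, 3, 3]
`b = a[:]` → b = [5, 9, 5, 3, 3]
`a.append(377)` → a = [5, 9, 5, 3, 3, 377]
`print(a)` → prints [5, 9, 5, 3, 3, 377]
`print(b)` → prints [5, 9, 5, 3, 3]

Answer:
[5, 9, 5, 3, 3, 377]
[5, 9, 5, 3, 3]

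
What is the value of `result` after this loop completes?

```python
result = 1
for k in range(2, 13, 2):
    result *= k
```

Product of even numbers 2 to 12
`result` takes the values: 1 → 2 → 8 → 48 → 384 → 3840 → 46080

Answer: 46080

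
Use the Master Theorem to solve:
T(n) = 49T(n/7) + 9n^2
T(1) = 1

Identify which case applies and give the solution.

a=49, b=7, f(n)=9n^2. log_7(49) = 2. Since c=2 = 2, Case 2 applies: T(n) = Θ(n^log_b(a) · log n) = O(n^2 log n).

Answer: O(n^2 log n) - Case 2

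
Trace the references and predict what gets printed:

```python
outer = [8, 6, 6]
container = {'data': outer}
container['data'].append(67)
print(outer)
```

Key concept: dict holds reference to list.
Step by step:
`outer = [8, 6, 6]` → outer = [8, 6, 6]
`container = {'data': outer}` → container = {'data': [8, 6, 6]}
`container['data'].append(67)` → outer = [8, 6, 6, 67]; container = {'data': [8, 6, 6, 67]}
`print(outer)` → prints [8, 6, 6, 67]

Answer: [8, 6, 6, 67]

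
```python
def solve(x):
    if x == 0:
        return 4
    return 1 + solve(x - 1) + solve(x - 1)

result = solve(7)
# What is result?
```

solve(x) = 1 + 2·solve(x-1), solve(0)=4. Closed form: (4+1)·2^7 - 1 = 639.

Answer: 639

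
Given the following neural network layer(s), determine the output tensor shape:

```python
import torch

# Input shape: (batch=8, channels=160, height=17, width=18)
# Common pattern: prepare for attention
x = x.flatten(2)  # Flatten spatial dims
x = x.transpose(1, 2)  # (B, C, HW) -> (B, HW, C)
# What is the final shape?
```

Input: (8, 160, 17, 18) -> after flatten(2): (8, 160, 306) -> Output: (8, 306, 160)

Answer: (8, 306, 160)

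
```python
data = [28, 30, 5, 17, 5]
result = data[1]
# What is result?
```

Trace:
`data = [28, 30, 5, 17, 5]` → data = [28, 30, 5, 17, 5]
`result = data[1]` → result = 30
So result = 30

Answer: 30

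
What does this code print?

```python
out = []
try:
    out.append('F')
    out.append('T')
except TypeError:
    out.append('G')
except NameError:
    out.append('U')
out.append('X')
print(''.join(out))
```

Execution trace: 'F' (try body) → 'T' (try body, no exception) → 'X' (after the try/except). Output: FTX

Answer: FTX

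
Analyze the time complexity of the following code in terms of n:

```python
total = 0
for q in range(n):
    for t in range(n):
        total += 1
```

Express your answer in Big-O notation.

Each loop level contributes: n × n. Multiplying the contributions gives O(n^2).

Answer: O(n^2)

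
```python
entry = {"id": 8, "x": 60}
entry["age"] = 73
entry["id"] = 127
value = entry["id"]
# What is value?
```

Trace:
`entry = {"id": 8, "x": 60}` → entry = {'id': 8, 'x': 60}
`entry["age"] = 73` → entry = {'id': 8, 'x': 60, 'age': 73}
`entry["id"] = 127` → entry = {'id': 127, 'x': 60, 'age': 73}
`value = entry["id"]` → value = 127
So value = 127

Answer: 127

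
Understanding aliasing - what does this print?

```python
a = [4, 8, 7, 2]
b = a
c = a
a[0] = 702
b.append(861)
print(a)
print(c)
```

Key concept: multiple aliases.
Step by step:
`a = [4, 8, 7, 2]` → a = [4, 8, 7, 2]
`b = a` → b = [4, 8, 7, 2] (same object as a)
`c = a` → c = [4, 8, 7, 2] (same object as a, b)
`a[0] = 702` → a = [702, 8, 7, 2] (same object as b, c); b = [702, 8, 7, 2] (same object as a, c); c = [702, 8, 7, 2] (same object as a, b)
`b.append(861)` → a = [702, 8, 7, 2, 861] (same object as b, c); b = [702, 8, 7, 2, 861] (same object as a, c); c = [702, 8, 7, 2, 861] (same object as a, b)
`print(a)` → prints [702, 8, 7, 2, 861]
`print(c)` → prints [702, 8, 7, 2, 861]

Answer:
[702, 8, 7, 2, 861]
[702, 8, 7, 2, 861]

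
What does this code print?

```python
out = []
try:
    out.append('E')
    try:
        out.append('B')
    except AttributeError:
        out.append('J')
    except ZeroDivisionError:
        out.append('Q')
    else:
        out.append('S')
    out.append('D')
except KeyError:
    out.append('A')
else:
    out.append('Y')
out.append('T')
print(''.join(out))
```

Execution trace: 'E' (try body) → 'B' (inner try body, no exception) → 'S' (inner else) → 'D' (try body, no exception) → 'Y' (else) → 'T' (after the try/except). Output: EBSDYT

Answer: EBSDYT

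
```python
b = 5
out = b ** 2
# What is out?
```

Trace:
`b = 5` → b = 5
`out = b ** 2` → out = 25
So out = 25

Answer: 25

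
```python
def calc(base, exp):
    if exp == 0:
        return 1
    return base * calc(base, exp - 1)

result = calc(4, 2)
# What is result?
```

calc(4, 2) = 4 * 4 = 16

Answer: 16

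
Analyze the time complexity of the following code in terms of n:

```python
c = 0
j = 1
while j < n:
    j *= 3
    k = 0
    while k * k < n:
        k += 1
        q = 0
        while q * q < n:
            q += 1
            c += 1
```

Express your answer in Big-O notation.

Each loop level contributes: log n × √n × √n. Multiplying the contributions gives O(n log n).

Answer: O(n log n)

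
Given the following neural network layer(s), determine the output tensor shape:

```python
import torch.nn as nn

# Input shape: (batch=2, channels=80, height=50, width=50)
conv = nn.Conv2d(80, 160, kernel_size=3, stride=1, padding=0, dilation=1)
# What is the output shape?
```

Input: (2, 80, 50, 50) -> Output: (2, 160, 48, 48)

Answer: (2, 160, 48, 48)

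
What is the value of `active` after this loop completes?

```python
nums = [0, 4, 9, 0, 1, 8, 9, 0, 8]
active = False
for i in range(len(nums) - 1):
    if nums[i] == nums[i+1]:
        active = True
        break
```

Check consecutive duplicates in [0, 4, 9, 0, 1, 8, 9, 0, 8]
`active` takes the values: False

Answer: False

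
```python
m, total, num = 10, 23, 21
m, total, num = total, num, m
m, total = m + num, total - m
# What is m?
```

Trace:
`m, total, num = 10, 23, 21` → m = 10; total = 23; num = 21
`m, total, num = total, num, m` → m = 23; total = 21; num = 10
`m, total = m + num, total - m` → m = 33; total = -2
So m = 33

Answer: 33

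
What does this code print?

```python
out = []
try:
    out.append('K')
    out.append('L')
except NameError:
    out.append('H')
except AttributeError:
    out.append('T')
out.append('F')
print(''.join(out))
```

Execution trace: 'K' (try body) → 'L' (try body, no exception) → 'F' (after the try/except). Output: KLF

Answer: KLF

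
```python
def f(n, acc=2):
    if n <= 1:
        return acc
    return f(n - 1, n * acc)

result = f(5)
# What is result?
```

Accumulator trace (n, acc): (5, 2) -> (4, 10) -> (3, 40) -> (2, 120) -> (1, 240) -> return 240

Answer: 240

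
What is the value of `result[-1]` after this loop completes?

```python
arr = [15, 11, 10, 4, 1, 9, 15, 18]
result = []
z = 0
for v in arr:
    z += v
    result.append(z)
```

Cumulative sum ends at 83
`result` takes the values: [] → [15] → [15, 26] → [15, 26, 36] → [15, 26, 36, 40] → [15, 26, 36, 40, 41] → [15, 26, 36, 40, 41, 50] → [15, 26, 36, 40, 41, 50, 65] → [15, 26, 36, 40, 41, 50, 65, 83]
So `result[-1]` = 83

Answer: 83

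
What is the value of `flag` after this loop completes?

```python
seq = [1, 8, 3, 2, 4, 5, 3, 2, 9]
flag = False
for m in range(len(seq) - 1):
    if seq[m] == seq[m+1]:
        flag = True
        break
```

Check consecutive duplicates in [1, 8, 3, 2, 4, 5, 3, 2, 9]
`flag` takes the values: False

Answer: False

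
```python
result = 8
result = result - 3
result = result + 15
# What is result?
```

Trace:
`result = 8` → result = 8
`result = result - 3` → result = 5
`result = result + 15` → result = 20
So result = 20

Answer: 20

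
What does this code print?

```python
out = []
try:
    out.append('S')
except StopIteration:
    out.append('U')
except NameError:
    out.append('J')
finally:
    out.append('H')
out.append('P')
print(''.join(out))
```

Execution trace: 'S' (try body, no exception) → 'H' (finally) → 'P' (after the try/except). Output: SHP

Answer: SHP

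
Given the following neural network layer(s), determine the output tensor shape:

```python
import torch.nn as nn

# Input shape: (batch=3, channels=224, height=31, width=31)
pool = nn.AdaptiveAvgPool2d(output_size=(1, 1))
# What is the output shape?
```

Input: (3, 224, 31, 31) -> Output: (3, 224, 1, 1)

Answer: (3, 224, 1, 1)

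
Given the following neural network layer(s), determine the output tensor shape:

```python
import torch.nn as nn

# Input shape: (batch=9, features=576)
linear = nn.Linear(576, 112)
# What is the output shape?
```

Input: (9, 576) -> Output: (9, 112)

Answer: (9, 112)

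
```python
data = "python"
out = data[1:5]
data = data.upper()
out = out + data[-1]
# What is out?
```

Trace:
`data = "python"` → data = 'python'
`out = data[1:5]` → out = 'ytho'
`data = data.upper()` → data = 'PYTHON'
`out = out + data[-1]` → out = 'ythoN'
So out = 'ythoN'

Answer: 'ythoN'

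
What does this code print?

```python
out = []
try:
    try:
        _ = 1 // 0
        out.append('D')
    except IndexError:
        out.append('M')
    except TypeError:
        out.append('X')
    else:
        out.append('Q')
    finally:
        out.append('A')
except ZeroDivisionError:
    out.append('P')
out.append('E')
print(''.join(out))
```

Execution trace: 'A' (inner finally) → 'P' (outer except ZeroDivisionError) → 'E' (after the try/except). Output: APE

Answer: APE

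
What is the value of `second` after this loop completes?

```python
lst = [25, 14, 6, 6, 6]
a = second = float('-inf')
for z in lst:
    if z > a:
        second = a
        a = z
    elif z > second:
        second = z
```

Second largest (with repeats) in [25, 14, 6, 6, 6]
`second` takes the values: -inf → 14

Answer: 14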